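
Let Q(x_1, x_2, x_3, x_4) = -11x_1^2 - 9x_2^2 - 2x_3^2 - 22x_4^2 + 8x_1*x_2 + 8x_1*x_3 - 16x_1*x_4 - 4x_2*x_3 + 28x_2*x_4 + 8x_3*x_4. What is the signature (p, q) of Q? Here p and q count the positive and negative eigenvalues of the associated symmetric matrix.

(1, 3)

The symmetric matrix is A = [[-11, 4, 4, -8], [4, -9, -2, 14], [4, -2, -2, 4], [-8, 14, 4, -22]].
An LDLᵀ factorisation of A has diagonal entries -11, -83/11, -42/83, 2/7.
That gives 1 positive, 3 negative pivots.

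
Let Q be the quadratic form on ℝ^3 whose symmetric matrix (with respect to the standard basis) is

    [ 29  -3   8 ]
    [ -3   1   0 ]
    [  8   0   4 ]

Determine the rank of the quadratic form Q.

Congruent diagonalization of A (simultaneous row and column reduction) yields pivots 29, 20/29, 4/5.
Counting signs: 3 positive.
The rank is the number of nonzero pivots: 3.

3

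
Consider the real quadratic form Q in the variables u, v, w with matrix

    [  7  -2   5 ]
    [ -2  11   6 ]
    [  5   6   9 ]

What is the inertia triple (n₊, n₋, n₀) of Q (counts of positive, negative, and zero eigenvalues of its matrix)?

Row-reducing A symmetrically gives the diagonal entries 7, 73/7, 10/73.
So there are 3 positive pivots.

(3, 0, 0)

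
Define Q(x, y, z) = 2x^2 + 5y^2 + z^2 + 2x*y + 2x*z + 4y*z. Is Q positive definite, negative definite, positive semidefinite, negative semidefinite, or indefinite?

positive semidefinite

The symmetric matrix is A = [[2, 1, 1], [1, 5, 2], [1, 2, 1]].
Symmetric row and column elimination reduces A to a congruent diagonal form with pivots 2, 9/2, 0.
Counting signs: 2 positive, 1 zero.
Hence Q is positive semidefinite.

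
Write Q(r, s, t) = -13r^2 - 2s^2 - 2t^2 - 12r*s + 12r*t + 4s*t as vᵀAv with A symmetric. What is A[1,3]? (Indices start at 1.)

6

The coefficient of r·t in Q is 12. For a symmetric A this equals A[1,3] + A[3,1] = 2·A[1,3].
So A[1,3] = 12/2 = 6.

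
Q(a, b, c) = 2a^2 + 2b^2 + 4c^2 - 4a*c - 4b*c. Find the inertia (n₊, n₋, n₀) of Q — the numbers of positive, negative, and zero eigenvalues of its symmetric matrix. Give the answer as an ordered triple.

The associated matrix is A = [[2, 0, -2], [0, 2, -2], [-2, -2, 4]].
Applying the same elementary operations to the rows and columns of A produces a congruent diagonal matrix with entries 2, 2, 0.
That gives 2 positive, 1 zero pivots.

(2, 0, 1)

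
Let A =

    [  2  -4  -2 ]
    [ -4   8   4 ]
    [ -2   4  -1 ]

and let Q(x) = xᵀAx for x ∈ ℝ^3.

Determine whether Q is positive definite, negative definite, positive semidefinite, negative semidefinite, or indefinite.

Congruent diagonalization of A (simultaneous row and column reduction) yields pivots 2, 0, -3.
That gives 1 positive, 1 negative, 1 zero pivots.
Hence Q is indefinite.

indefinite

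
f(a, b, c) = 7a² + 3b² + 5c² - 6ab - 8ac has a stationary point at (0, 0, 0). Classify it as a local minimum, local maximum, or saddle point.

local minimum

The Hessian at the origin is H = [[14, -6, -8], [-6, 6, 0], [-8, 0, 10]].
Symmetric row and column elimination reduces H to a congruent diagonal form with pivots 14, 24/7, 2.
That gives 3 positive pivots.
H is positive definite, so the origin is a strict local minimum.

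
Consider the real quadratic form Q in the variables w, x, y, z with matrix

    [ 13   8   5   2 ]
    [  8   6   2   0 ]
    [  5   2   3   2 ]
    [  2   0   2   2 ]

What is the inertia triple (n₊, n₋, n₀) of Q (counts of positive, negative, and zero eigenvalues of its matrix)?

(3, 0, 1)

Applying the same elementary operations to the rows and columns of A produces a congruent diagonal matrix with entries 13, 14/13, 0, 2/7.
Counting signs: 3 positive, 1 zero.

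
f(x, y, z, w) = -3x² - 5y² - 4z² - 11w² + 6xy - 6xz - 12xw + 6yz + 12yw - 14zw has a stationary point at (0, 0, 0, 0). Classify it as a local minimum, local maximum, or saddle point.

saddle point

The Hessian at the origin is H = [[-6, 6, -6, -12], [6, -10, 6, 12], [-6, 6, -8, -14], [-12, 12, -14, -22]].
Applying the same elementary operations to the rows and columns of H produces a congruent diagonal matrix with entries -6, -4, -2, 4.
So there are 1 positive, 3 negative pivots.
H is indefinite, so the origin is a saddle point.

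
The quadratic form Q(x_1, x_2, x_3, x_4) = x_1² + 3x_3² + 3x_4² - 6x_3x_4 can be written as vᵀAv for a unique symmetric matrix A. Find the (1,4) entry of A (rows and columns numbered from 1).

0

The coefficient of x_1·x_4 in Q is 0. For a symmetric A this equals A[1,4] + A[4,1] = 2·A[1,4].
So A[1,4] = 0/2 = 0.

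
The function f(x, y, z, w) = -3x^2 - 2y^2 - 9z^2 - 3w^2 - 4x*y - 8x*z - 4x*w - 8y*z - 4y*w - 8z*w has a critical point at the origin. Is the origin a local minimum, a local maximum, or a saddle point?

local maximum

The Hessian at the origin is H = [[-6, -4, -8, -4], [-4, -4, -8, -4], [-8, -8, -18, -8], [-4, -4, -8, -6]].
Row-reducing H symmetrically gives the diagonal entries -6, -4/3, -2, -2.
That gives 4 negative pivots.
H is negative definite, so the origin is a strict local maximum.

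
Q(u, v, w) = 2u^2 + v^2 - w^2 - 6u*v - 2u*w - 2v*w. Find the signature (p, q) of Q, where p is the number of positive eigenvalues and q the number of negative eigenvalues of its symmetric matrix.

Write A = [[2, -3, -1], [-3, 1, -1], [-1, -1, -1]].
Row-reducing A symmetrically gives the diagonal entries 2, -7/2, 2/7.
So there are 2 positive, 1 negative pivots.

(2, 1)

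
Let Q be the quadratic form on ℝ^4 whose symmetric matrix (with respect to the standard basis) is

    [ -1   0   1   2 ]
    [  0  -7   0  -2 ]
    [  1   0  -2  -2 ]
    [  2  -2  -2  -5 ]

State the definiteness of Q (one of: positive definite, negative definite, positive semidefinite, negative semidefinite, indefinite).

negative definite

Row-reducing A symmetrically gives the diagonal entries -1, -7, -1, -3/7.
That gives 4 negative pivots.
Hence Q is negative definite.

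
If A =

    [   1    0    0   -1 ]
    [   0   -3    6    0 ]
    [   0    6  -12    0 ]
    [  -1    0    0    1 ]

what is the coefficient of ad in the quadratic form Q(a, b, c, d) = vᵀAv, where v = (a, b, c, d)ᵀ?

-2

The coefficient of ad is A[1,4] + A[4,1] = 2·(-1) = -2.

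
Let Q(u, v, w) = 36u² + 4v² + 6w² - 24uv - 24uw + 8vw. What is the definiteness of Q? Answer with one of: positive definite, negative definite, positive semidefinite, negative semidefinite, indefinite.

The associated matrix is A = [[36, -12, -12], [-12, 4, 4], [-12, 4, 6]].
Symmetric row and column elimination reduces A to a congruent diagonal form with pivots 36, 0, 2.
Counting signs: 2 positive, 1 zero.
Hence Q is positive semidefinite.

positive semidefinite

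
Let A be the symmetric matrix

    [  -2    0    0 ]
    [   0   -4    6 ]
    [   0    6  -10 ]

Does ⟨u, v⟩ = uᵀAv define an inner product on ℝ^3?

no

Congruent diagonalization of A (simultaneous row and column reduction) yields pivots -2, -4, -1.
So there are 3 negative pivots.
Hence Q is negative definite.
⟨·,·⟩ is an inner product exactly when A is positive definite.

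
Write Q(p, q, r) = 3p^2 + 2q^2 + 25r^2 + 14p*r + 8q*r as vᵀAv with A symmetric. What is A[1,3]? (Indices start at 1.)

7

The coefficient of p·r in Q is 14. For a symmetric A this equals A[1,3] + A[3,1] = 2·A[1,3].
So A[1,3] = 14/2 = 7.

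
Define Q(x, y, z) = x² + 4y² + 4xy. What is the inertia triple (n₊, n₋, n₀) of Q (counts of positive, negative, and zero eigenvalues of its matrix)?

(1, 0, 2)

Write A = [[1, 2, 0], [2, 4, 0], [0, 0, 0]].
Applying the same elementary operations to the rows and columns of A produces a congruent diagonal matrix with entries 1, 0, 0.
That gives 1 positive, 2 zero pivots.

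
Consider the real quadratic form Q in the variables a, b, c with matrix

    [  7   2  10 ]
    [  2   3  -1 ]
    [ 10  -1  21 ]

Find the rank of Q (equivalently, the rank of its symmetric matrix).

3

Applying the same elementary operations to the rows and columns of A produces a congruent diagonal matrix with entries 7, 17/7, 10/17.
That gives 3 positive pivots.
The rank is the number of nonzero pivots: 3.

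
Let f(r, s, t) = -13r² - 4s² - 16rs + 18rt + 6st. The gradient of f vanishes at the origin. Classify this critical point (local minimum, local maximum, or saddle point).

The Hessian at the origin is H = [[-26, -16, 18], [-16, -8, 6], [18, 6, 0]].
Row-reducing H symmetrically gives the diagonal entries -26, 24/13, -3/2.
So there are 1 positive, 2 negative pivots.
H is indefinite, so the origin is a saddle point.

saddle point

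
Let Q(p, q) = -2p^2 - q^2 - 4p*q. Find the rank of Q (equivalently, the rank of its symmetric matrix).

2

The associated matrix is A = [[-2, -2], [-2, -1]].
Congruent diagonalization of A (simultaneous row and column reduction) yields pivots -2, 1.
That gives 1 positive, 1 negative pivots.
The rank is the number of nonzero pivots: 2.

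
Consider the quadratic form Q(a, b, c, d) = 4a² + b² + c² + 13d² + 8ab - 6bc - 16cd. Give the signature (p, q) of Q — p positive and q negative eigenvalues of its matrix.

Write A = [[4, 4, 0, 0], [4, 1, -3, 0], [0, -3, 1, -8], [0, 0, -8, 13]].
Applying the same elementary operations to the rows and columns of A produces a congruent diagonal matrix with entries 4, -3, 4, -3.
That gives 2 positive, 2 negative pivots.

(2, 2)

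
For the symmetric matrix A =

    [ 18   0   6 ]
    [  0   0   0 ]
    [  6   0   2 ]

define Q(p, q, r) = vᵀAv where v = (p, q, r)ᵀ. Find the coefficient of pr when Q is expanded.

12

The coefficient of pr is A[1,3] + A[3,1] = 2·6 = 12.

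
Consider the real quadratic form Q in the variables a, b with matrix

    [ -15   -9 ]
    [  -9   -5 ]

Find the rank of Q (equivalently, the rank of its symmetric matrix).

Symmetric row and column elimination reduces A to a congruent diagonal form with pivots -15, 2/5.
That gives 1 positive, 1 negative pivots.
The rank is the number of nonzero pivots: 2.

2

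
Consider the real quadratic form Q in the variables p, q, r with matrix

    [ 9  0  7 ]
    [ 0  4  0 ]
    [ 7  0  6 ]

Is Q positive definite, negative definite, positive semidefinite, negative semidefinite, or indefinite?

positive definite

Symmetric row and column elimination reduces A to a congruent diagonal form with pivots 9, 4, 5/9.
That gives 3 positive pivots.
Hence Q is positive definite.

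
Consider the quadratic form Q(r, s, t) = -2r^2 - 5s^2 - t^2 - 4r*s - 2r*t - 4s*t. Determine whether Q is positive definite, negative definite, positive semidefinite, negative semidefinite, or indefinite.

negative definite

The associated matrix is A = [[-2, -2, -1], [-2, -5, -2], [-1, -2, -1]].
Symmetric row and column elimination reduces A to a congruent diagonal form with pivots -2, -3, -1/6.
That gives 3 negative pivots.
Hence Q is negative definite.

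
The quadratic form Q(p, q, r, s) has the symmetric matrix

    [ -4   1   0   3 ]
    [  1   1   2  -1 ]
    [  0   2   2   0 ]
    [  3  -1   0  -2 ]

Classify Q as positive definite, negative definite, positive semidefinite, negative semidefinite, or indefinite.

Symmetric row and column elimination reduces A to a congruent diagonal form with pivots -4, 5/4, -6/5, 1/3.
So there are 2 positive, 2 negative pivots.
Hence Q is indefinite.

indefinite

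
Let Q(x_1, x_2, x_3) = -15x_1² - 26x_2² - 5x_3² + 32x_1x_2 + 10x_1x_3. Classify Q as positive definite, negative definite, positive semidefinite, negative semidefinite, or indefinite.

The symmetric matrix is A = [[-15, 16, 5], [16, -26, 0], [5, 0, -5]].
Applying the same elementary operations to the rows and columns of A produces a congruent diagonal matrix with entries -15, -134/15, -10/67.
That gives 3 negative pivots.
Hence Q is negative definite.

negative definite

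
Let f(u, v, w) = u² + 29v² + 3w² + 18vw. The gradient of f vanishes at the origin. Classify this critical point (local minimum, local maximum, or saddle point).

local minimum

The Hessian at the origin is H = [[2, 0, 0], [0, 58, 18], [0, 18, 6]].
Row-reducing H symmetrically gives the diagonal entries 2, 58, 12/29.
That gives 3 positive pivots.
H is positive definite, so the origin is a strict local minimum.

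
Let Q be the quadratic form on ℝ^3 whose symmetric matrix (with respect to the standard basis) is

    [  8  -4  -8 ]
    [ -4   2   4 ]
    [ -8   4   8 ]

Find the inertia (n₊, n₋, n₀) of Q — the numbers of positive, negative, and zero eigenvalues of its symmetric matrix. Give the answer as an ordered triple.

Row-reducing A symmetrically gives the diagonal entries 8, 0, 0.
That gives 1 positive, 2 zero pivots.

(1, 0, 2)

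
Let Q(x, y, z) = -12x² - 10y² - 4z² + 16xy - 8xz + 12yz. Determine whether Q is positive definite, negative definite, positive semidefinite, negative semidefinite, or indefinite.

The symmetric matrix of Q is A = [[-12, 8, -4], [8, -10, 6], [-4, 6, -4]].
Leading principal minors: Δ_1 = -12, Δ_2 = 56, Δ_3 = -16.
The signs alternate starting with Δ_1 < 0, so by Sylvester's criterion Q is negative definite.

negative definite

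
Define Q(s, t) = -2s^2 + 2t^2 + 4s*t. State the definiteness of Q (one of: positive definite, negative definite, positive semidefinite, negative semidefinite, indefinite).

The symmetric matrix of Q is [[-2, 2], [2, 2]].
For the 2×2 matrix [[-2, 2], [2, 2]]: det = -2·2 − (2)² = -8, trace = 0.
det < 0 so the eigenvalues have opposite signs; the form is indefinite.

indefinite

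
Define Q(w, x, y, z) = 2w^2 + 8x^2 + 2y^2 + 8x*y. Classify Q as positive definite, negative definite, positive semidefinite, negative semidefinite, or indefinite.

positive semidefinite

Write A = [[2, 0, 0, 0], [0, 8, 4, 0], [0, 4, 2, 0], [0, 0, 0, 0]].
Symmetric row and column elimination reduces A to a congruent diagonal form with pivots 2, 8, 0, 0.
Counting signs: 2 positive, 2 zero.
Hence Q is positive semidefinite.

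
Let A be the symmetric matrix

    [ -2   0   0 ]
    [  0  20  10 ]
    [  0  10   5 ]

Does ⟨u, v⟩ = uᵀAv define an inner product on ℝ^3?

Congruent diagonalization of A (simultaneous row and column reduction) yields pivots -2, 20, 0.
So there are 1 positive, 1 negative, 1 zero pivots.
Hence Q is indefinite.
⟨·,·⟩ is an inner product exactly when A is positive definite.

no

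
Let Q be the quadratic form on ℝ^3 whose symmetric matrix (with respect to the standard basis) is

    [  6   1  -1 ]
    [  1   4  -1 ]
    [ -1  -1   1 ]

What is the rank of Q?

3

An LDLᵀ factorisation of A has diagonal entries 6, 23/6, 15/23.
That gives 3 positive pivots.
The rank is the number of nonzero pivots: 3.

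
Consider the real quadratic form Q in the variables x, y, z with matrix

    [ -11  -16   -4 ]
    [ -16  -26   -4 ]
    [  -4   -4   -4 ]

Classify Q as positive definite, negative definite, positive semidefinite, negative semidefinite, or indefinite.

Row-reducing A symmetrically gives the diagonal entries -11, -30/11, -4/3.
So there are 3 negative pivots.
Hence Q is negative definite.

negative definite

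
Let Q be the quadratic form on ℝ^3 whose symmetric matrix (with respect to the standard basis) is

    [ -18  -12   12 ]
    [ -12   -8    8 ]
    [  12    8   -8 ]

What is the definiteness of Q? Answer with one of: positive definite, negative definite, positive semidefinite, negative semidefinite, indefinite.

Row-reducing A symmetrically gives the diagonal entries -18, 0, 0.
Counting signs: 1 negative, 2 zero.
Hence Q is negative semidefinite.

negative semidefinite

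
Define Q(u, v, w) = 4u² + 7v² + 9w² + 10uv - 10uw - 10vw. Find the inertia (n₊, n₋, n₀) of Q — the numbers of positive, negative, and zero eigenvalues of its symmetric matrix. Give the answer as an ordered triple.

(3, 0, 0)

Write A = [[4, 5, -5], [5, 7, -5], [-5, -5, 9]].
Congruent diagonalization of A (simultaneous row and column reduction) yields pivots 4, 3/4, 2/3.
So there are 3 positive pivots.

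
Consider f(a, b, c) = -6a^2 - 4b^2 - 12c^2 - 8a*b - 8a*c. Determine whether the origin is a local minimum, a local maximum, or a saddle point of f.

local maximum

The Hessian at the origin is H = [[-12, -8, -8], [-8, -8, 0], [-8, 0, -24]].
An LDLᵀ factorisation of H has diagonal entries -12, -8/3, -8.
That gives 3 negative pivots.
H is negative definite, so the origin is a strict local maximum.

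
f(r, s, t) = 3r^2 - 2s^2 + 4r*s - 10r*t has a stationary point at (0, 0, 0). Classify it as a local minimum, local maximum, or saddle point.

The Hessian at the origin is H = [[6, 4, -10], [4, -4, 0], [-10, 0, 0]].
Congruent diagonalization of H (simultaneous row and column reduction) yields pivots 6, -20/3, -10.
So there are 1 positive, 2 negative pivots.
H is indefinite, so the origin is a saddle point.

saddle point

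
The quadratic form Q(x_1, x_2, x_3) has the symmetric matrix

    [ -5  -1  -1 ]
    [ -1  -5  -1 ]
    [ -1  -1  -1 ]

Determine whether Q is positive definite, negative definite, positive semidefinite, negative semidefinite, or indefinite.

Symmetric row and column elimination reduces A to a congruent diagonal form with pivots -5, -24/5, -2/3.
So there are 3 negative pivots.
Hence Q is negative definite.

negative definite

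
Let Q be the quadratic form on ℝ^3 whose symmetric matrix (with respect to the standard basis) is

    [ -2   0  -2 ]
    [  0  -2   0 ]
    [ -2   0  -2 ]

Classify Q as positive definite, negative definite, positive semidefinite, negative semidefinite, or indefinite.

Symmetric row and column elimination reduces A to a congruent diagonal form with pivots -2, -2, 0.
So there are 2 negative, 1 zero pivots.
Hence Q is negative semidefinite.

negative semidefinite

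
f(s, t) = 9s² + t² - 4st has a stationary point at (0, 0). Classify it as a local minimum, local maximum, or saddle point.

The Hessian at the origin is H = [[18, -4], [-4, 2]].
det H = 18·2 − (-4)² = 20 > 0 and H[1,1] = 18 > 0, so H is positive definite.
Therefore the origin is a local minimum.

local minimum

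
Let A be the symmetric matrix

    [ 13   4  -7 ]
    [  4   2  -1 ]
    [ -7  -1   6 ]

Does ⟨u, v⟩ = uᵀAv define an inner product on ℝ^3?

Applying the same elementary operations to the rows and columns of A produces a congruent diagonal matrix with entries 13, 10/13, 1/2.
So there are 3 positive pivots.
Hence Q is positive definite.
⟨·,·⟩ is an inner product exactly when A is positive definite.

yes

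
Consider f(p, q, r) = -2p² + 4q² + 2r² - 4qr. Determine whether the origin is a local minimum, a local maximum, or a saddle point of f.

saddle point

The Hessian at the origin is H = [[-4, 0, 0], [0, 8, -4], [0, -4, 4]].
Row-reducing H symmetrically gives the diagonal entries -4, 8, 2.
So there are 2 positive, 1 negative pivots.
H is indefinite, so the origin is a saddle point.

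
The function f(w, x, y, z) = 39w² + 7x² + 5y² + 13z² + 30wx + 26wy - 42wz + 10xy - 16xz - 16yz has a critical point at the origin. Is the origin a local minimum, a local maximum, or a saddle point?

local minimum

The Hessian at the origin is H = [[78, 30, 26, -42], [30, 14, 10, -16], [26, 10, 10, -16], [-42, -16, -16, 26]].
Applying the same elementary operations to the rows and columns of H produces a congruent diagonal matrix with entries 78, 32/13, 4/3, 3/8.
Counting signs: 4 positive.
H is positive definite, so the origin is a strict local minimum.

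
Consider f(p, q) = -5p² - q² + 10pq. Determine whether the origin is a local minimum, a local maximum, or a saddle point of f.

The Hessian at the origin is H = [[-10, 10], [10, -2]].
det H = -10·-2 − (10)² = -80 < 0, so H is indefinite.
Therefore the origin is a saddle point.

saddle point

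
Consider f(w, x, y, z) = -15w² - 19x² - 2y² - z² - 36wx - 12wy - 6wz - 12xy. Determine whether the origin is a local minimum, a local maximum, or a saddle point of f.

saddle point

The Hessian at the origin is H = [[-30, -36, -12, -6], [-36, -38, -12, 0], [-12, -12, -4, 0], [-6, 0, 0, -2]].
Congruent diagonalization of H (simultaneous row and column reduction) yields pivots -30, 26/5, -4/13, -8.
That gives 1 positive, 3 negative pivots.
H is indefinite, so the origin is a saddle point.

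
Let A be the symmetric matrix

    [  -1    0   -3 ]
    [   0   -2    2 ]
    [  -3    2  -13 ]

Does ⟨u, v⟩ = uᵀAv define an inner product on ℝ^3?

no

Applying the same elementary operations to the rows and columns of A produces a congruent diagonal matrix with entries -1, -2, -2.
So there are 3 negative pivots.
Hence Q is negative definite.
⟨·,·⟩ is an inner product exactly when A is positive definite.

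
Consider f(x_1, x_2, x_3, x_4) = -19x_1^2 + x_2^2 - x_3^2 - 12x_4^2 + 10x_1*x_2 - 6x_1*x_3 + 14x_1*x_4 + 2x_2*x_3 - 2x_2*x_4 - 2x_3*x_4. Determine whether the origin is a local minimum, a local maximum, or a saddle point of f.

saddle point

The Hessian at the origin is H = [[-38, 10, -6, 14], [10, 2, 2, -2], [-6, 2, -2, -2], [14, -2, -2, -24]].
Congruent diagonalization of H (simultaneous row and column reduction) yields pivots -38, 88/19, -12/11, -2.
Counting signs: 1 positive, 3 negative.
H is indefinite, so the origin is a saddle point.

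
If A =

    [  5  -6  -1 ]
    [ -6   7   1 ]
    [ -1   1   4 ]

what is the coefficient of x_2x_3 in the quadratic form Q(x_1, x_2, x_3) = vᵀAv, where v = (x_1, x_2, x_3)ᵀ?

The coefficient of x_2x_3 is A[2,3] + A[3,2] = 2·1 = 2.

2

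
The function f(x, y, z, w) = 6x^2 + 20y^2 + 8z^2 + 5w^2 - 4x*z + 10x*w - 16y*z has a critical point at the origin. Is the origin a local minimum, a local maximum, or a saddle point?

The Hessian at the origin is H = [[12, 0, -4, 10], [0, 40, -16, 0], [-4, -16, 16, 0], [10, 0, 0, 10]].
Applying the same elementary operations to the rows and columns of H produces a congruent diagonal matrix with entries 12, 40, 124/15, 10/31.
Counting signs: 4 positive.
H is positive definite, so the origin is a strict local minimum.

local minimum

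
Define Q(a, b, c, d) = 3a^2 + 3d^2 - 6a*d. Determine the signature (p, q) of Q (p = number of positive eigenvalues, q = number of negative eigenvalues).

Write A = [[3, 0, 0, -3], [0, 0, 0, 0], [0, 0, 0, 0], [-3, 0, 0, 3]].
Applying the same elementary operations to the rows and columns of A produces a congruent diagonal matrix with entries 3, 0, 0, 0.
So there are 1 positive, 3 zero pivots.

(1, 0)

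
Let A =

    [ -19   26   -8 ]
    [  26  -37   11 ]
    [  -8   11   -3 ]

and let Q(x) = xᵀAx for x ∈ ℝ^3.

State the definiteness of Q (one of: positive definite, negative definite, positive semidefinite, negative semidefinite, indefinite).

indefinite

Row-reducing A symmetrically gives the diagonal entries -19, -27/19, 10/27.
That gives 1 positive, 2 negative pivots.
Hence Q is indefinite.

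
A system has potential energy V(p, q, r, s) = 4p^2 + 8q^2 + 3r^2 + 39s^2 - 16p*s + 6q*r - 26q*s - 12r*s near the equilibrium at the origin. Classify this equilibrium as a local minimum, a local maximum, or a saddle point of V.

local minimum

The Hessian at the origin is H = [[8, 0, 0, -16], [0, 16, 6, -26], [0, 6, 6, -12], [-16, -26, -12, 78]].
Applying the same elementary operations to the rows and columns of H produces a congruent diagonal matrix with entries 8, 16, 15/4, 12/5.
Counting signs: 4 positive.
H is positive definite, so the origin is a strict local minimum.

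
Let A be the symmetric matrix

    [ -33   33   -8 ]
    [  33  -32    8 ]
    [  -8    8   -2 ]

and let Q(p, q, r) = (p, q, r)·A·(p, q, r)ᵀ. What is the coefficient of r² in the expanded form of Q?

-2

The coefficient of r² is the diagonal entry A[3,3] = -2.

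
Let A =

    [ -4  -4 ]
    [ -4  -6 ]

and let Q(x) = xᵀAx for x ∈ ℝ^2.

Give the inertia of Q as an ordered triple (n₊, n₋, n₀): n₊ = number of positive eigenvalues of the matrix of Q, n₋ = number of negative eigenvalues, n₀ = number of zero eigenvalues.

(0, 2, 0)

Applying the same elementary operations to the rows and columns of A produces a congruent diagonal matrix with entries -4, -2.
Counting signs: 2 negative.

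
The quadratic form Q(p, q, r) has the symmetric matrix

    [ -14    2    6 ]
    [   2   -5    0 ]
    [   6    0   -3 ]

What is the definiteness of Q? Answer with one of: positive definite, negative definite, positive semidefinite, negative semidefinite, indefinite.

Symmetric row and column elimination reduces A to a congruent diagonal form with pivots -14, -33/7, -3/11.
So there are 3 negative pivots.
Hence Q is negative definite.

negative definite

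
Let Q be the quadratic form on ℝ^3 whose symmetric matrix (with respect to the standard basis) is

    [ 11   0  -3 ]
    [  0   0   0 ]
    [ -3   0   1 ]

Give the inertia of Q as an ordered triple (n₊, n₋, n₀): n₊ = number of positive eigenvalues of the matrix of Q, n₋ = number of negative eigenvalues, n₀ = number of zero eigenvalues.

(2, 0, 1)

Applying the same elementary operations to the rows and columns of A produces a congruent diagonal matrix with entries 11, 0, 2/11.
Counting signs: 2 positive, 1 zero.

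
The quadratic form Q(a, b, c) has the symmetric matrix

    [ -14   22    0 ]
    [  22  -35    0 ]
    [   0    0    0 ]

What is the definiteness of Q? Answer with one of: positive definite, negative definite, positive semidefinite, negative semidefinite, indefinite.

negative semidefinite

Row-reducing A symmetrically gives the diagonal entries -14, -3/7, 0.
Counting signs: 2 negative, 1 zero.
Hence Q is negative semidefinite.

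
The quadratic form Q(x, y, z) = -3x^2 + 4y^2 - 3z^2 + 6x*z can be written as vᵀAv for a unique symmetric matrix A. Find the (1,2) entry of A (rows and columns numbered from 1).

0

The coefficient of x·y in Q is 0. For a symmetric A this equals A[1,2] + A[2,1] = 2·A[1,2].
So A[1,2] = 0/2 = 0.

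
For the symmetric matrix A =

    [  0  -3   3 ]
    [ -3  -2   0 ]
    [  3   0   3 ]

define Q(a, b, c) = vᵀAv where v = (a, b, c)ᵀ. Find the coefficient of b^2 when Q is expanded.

The coefficient of b^2 is the diagonal entry A[2,2] = -2.

-2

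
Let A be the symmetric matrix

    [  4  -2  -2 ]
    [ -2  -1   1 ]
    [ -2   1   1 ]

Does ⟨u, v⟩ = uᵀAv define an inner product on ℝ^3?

Applying the same elementary operations to the rows and columns of A produces a congruent diagonal matrix with entries 4, -2, 0.
That gives 1 positive, 1 negative, 1 zero pivots.
Hence Q is indefinite.
⟨·,·⟩ is an inner product exactly when A is positive definite.

no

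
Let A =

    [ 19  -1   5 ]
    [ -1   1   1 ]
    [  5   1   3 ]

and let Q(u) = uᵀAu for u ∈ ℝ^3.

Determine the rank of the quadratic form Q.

Applying the same elementary operations to the rows and columns of A produces a congruent diagonal matrix with entries 19, 18/19, 0.
That gives 2 positive, 1 zero pivots.
The rank is the number of nonzero pivots: 2.

2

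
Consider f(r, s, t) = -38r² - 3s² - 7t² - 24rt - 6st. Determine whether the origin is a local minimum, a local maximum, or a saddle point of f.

local maximum

The Hessian at the origin is H = [[-76, 0, -24], [0, -6, -6], [-24, -6, -14]].
Symmetric row and column elimination reduces H to a congruent diagonal form with pivots -76, -6, -8/19.
So there are 3 negative pivots.
H is negative definite, so the origin is a strict local maximum.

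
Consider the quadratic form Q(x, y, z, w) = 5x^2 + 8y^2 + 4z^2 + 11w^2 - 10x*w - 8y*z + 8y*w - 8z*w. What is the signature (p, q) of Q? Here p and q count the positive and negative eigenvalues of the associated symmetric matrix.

The symmetric matrix is A = [[5, 0, 0, -5], [0, 8, -4, 4], [0, -4, 4, -4], [-5, 4, -4, 11]].
An LDLᵀ factorisation of A has diagonal entries 5, 8, 2, 2.
Counting signs: 4 positive.

(4, 0)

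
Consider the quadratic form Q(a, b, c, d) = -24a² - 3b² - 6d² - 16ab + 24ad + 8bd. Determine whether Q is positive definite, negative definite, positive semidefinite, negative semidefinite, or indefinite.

Write A = [[-24, -8, 0, 12], [-8, -3, 0, 4], [0, 0, 0, 0], [12, 4, 0, -6]].
Row-reducing A symmetrically gives the diagonal entries -24, -1/3, 0, 0.
So there are 2 negative, 2 zero pivots.
Hence Q is negative semidefinite.

negative semidefinite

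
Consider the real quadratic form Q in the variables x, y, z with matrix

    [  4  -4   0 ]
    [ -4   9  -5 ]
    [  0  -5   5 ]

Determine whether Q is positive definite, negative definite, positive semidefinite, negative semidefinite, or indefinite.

positive semidefinite

Row-reducing A symmetrically gives the diagonal entries 4, 5, 0.
Counting signs: 2 positive, 1 zero.
Hence Q is positive semidefinite.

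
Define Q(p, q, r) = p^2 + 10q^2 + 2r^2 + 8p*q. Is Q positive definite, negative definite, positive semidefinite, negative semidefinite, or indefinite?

Write A = [[1, 4, 0], [4, 10, 0], [0, 0, 2]].
Applying the same elementary operations to the rows and columns of A produces a congruent diagonal matrix with entries 1, -6, 2.
So there are 2 positive, 1 negative pivots.
Hence Q is indefinite.

indefinite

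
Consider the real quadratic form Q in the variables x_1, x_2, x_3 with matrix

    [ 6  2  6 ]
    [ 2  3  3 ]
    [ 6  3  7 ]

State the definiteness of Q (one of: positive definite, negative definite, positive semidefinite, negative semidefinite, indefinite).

positive definite

Leading principal minors: Δ_1 = 6, Δ_2 = 14, Δ_3 = 8.
All leading principal minors are positive, so by Sylvester's criterion Q is positive definite.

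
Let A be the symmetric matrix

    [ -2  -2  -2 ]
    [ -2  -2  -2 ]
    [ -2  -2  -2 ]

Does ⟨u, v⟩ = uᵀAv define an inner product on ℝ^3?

Row-reducing A symmetrically gives the diagonal entries -2, 0, 0.
So there are 1 negative, 2 zero pivots.
Hence Q is negative semidefinite.
⟨·,·⟩ is an inner product exactly when A is positive definite.

no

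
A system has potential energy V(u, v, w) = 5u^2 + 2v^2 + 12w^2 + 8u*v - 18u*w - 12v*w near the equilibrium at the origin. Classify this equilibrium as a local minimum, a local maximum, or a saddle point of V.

saddle point

The Hessian at the origin is H = [[10, 8, -18], [8, 4, -12], [-18, -12, 24]].
An LDLᵀ factorisation of H has diagonal entries 10, -12/5, -6.
Counting signs: 1 positive, 2 negative.
H is indefinite, so the origin is a saddle point.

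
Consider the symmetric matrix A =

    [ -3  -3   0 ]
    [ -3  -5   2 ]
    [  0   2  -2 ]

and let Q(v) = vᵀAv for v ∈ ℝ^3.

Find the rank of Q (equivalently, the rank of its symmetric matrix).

2

Congruent diagonalization of A (simultaneous row and column reduction) yields pivots -3, -2, 0.
So there are 2 negative, 1 zero pivots.
The rank is the number of nonzero pivots: 2.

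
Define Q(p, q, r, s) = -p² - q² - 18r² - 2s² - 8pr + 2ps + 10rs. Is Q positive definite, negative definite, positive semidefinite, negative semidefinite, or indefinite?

The symmetric matrix of Q is A = [[-1, 0, -4, 1], [0, -1, 0, 0], [-4, 0, -18, 5], [1, 0, 5, -2]].
Leading principal minors: Δ_1 = -1, Δ_2 = 1, Δ_3 = -2, Δ_4 = 1.
The signs alternate starting with Δ_1 < 0, so by Sylvester's criterion Q is negative definite.

negative definite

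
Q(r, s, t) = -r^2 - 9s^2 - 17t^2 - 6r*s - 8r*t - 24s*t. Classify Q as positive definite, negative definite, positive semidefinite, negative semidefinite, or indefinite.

negative semidefinite

Write A = [[-1, -3, -4], [-3, -9, -12], [-4, -12, -17]].
Symmetric row and column elimination reduces A to a congruent diagonal form with pivots -1, 0, -1.
That gives 2 negative, 1 zero pivots.
Hence Q is negative semidefinite.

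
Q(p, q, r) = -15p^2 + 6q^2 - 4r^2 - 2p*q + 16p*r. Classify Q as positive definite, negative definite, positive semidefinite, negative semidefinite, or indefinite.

The symmetric matrix is A = [[-15, -1, 8], [-1, 6, 0], [8, 0, -4]].
Row-reducing A symmetrically gives the diagonal entries -15, 91/15, 20/91.
So there are 2 positive, 1 negative pivots.
Hence Q is indefinite.

indefinite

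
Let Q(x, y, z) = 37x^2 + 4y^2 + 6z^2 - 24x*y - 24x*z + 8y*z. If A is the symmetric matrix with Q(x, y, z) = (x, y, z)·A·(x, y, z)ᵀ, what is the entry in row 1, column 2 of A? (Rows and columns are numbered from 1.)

-12

The coefficient of x·y in Q is -24. For a symmetric A this equals A[1,2] + A[2,1] = 2·A[1,2].
So A[1,2] = -24/2 = -12.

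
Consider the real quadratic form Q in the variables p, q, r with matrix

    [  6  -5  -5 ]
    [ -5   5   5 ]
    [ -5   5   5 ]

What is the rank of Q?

2

Applying the same elementary operations to the rows and columns of A produces a congruent diagonal matrix with entries 6, 5/6, 0.
So there are 2 positive, 1 zero pivots.
The rank is the number of nonzero pivots: 2.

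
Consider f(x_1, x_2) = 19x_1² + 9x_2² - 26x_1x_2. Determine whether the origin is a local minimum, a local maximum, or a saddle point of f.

local minimum

The Hessian at the origin is H = [[38, -26], [-26, 18]].
det H = 38·18 − (-26)² = 8 > 0 and H[1,1] = 38 > 0, so H is positive definite.
Therefore the origin is a local minimum.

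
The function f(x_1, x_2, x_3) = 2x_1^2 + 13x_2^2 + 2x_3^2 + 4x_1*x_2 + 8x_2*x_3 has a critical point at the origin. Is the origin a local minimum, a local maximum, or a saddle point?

local minimum

The Hessian at the origin is H = [[4, 4, 0], [4, 26, 8], [0, 8, 4]].
An LDLᵀ factorisation of H has diagonal entries 4, 22, 12/11.
So there are 3 positive pivots.
H is positive definite, so the origin is a strict local minimum.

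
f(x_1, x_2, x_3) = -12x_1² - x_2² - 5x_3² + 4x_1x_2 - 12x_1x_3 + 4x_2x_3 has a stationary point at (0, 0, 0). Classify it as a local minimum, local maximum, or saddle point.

local maximum

The Hessian at the origin is H = [[-24, 4, -12], [4, -2, 4], [-12, 4, -10]].
Congruent diagonalization of H (simultaneous row and column reduction) yields pivots -24, -4/3, -1.
That gives 3 negative pivots.
H is negative definite, so the origin is a strict local maximum.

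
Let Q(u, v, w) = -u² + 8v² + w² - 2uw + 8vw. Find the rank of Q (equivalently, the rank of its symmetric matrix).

Write A = [[-1, 0, -1], [0, 8, 4], [-1, 4, 1]].
Applying the same elementary operations to the rows and columns of A produces a congruent diagonal matrix with entries -1, 8, 0.
That gives 1 positive, 1 negative, 1 zero pivots.
The rank is the number of nonzero pivots: 2.

2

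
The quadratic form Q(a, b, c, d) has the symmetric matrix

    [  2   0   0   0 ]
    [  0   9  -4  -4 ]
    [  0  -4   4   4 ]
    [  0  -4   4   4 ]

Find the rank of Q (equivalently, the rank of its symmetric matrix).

Symmetric row and column elimination reduces A to a congruent diagonal form with pivots 2, 9, 20/9, 0.
That gives 3 positive, 1 zero pivots.
The rank is the number of nonzero pivots: 3.

3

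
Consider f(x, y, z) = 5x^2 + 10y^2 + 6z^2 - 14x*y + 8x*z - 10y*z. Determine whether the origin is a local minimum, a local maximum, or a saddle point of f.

local minimum

The Hessian at the origin is H = [[10, -14, 8], [-14, 20, -10], [8, -10, 12]].
Applying the same elementary operations to the rows and columns of H produces a congruent diagonal matrix with entries 10, 2/5, 2.
So there are 3 positive pivots.
H is positive definite, so the origin is a strict local minimum.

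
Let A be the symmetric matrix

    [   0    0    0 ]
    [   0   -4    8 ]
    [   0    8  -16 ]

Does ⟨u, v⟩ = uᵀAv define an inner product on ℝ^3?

Row-reducing A symmetrically gives the diagonal entries 0, -4, 0.
That gives 1 negative, 2 zero pivots.
Hence Q is negative semidefinite.
⟨·,·⟩ is an inner product exactly when A is positive definite.

no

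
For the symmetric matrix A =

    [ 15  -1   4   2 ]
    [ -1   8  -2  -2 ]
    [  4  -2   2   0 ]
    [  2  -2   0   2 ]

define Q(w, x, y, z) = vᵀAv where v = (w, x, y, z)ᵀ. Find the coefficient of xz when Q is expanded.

The coefficient of xz is A[2,4] + A[4,2] = 2·(-2) = -4.

-4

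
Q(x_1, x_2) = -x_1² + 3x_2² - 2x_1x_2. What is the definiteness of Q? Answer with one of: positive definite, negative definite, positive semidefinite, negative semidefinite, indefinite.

The symmetric matrix of Q is [[-1, -1], [-1, 3]].
For the 2×2 matrix [[-1, -1], [-1, 3]]: det = -1·3 − (-1)² = -4, trace = 2.
det < 0 so the eigenvalues have opposite signs; the form is indefinite.

indefinite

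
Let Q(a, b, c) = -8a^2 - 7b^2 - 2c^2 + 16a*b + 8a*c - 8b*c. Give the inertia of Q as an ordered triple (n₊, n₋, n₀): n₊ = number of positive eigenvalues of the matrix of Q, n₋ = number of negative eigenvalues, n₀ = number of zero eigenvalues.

The associated matrix is A = [[-8, 8, 4], [8, -7, -4], [4, -4, -2]].
Row-reducing A symmetrically gives the diagonal entries -8, 1, 0.
So there are 1 positive, 1 negative, 1 zero pivots.

(1, 1, 1)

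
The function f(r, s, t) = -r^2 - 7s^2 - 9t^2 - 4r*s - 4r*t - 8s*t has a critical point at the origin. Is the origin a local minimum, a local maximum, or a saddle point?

local maximum

The Hessian at the origin is H = [[-2, -4, -4], [-4, -14, -8], [-4, -8, -18]].
An LDLᵀ factorisation of H has diagonal entries -2, -6, -10.
So there are 3 negative pivots.
H is negative definite, so the origin is a strict local maximum.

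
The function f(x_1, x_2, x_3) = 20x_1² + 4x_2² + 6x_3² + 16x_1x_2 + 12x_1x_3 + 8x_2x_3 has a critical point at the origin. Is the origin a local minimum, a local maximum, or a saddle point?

The Hessian at the origin is H = [[40, 16, 12], [16, 8, 8], [12, 8, 12]].
Row-reducing H symmetrically gives the diagonal entries 40, 8/5, 2.
That gives 3 positive pivots.
H is positive definite, so the origin is a strict local minimum.

local minimum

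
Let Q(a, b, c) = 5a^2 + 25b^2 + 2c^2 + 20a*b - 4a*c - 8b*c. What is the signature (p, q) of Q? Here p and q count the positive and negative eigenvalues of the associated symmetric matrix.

(3, 0)

Write A = [[5, 10, -2], [10, 25, -4], [-2, -4, 2]].
Congruent diagonalization of A (simultaneous row and column reduction) yields pivots 5, 5, 6/5.
That gives 3 positive pivots.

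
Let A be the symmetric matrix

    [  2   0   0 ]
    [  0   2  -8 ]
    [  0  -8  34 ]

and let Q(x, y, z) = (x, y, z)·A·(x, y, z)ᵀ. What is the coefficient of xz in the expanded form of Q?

The coefficient of xz is A[1,3] + A[3,1] = 2·0 = 0.

0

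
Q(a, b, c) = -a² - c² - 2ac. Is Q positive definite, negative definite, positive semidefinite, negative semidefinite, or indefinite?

Write A = [[-1, 0, -1], [0, 0, 0], [-1, 0, -1]].
Symmetric row and column elimination reduces A to a congruent diagonal form with pivots -1, 0, 0.
Counting signs: 1 negative, 2 zero.
Hence Q is negative semidefinite.

negative semidefinite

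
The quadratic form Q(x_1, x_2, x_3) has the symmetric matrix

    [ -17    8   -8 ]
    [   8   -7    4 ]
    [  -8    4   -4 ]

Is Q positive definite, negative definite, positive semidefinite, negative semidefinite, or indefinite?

Leading principal minors: Δ_1 = -17, Δ_2 = 55, Δ_3 = -12.
The signs alternate starting with Δ_1 < 0, so by Sylvester's criterion Q is negative definite.

negative definite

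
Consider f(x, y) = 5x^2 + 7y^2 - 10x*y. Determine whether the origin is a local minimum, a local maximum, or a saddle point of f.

The Hessian at the origin is H = [[10, -10], [-10, 14]].
det H = 10·14 − (-10)² = 40 > 0 and H[1,1] = 10 > 0, so H is positive definite.
Therefore the origin is a local minimum.

local minimum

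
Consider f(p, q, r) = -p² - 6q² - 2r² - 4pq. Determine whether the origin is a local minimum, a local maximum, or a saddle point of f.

local maximum

The Hessian at the origin is H = [[-2, -4, 0], [-4, -12, 0], [0, 0, -4]].
An LDLᵀ factorisation of H has diagonal entries -2, -4, -4.
So there are 3 negative pivots.
H is negative definite, so the origin is a strict local maximum.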